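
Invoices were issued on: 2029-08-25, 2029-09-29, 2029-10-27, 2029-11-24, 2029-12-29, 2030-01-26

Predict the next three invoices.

2030-02-23, 2030-03-30, 2030-04-27

All Saturdays; the gaps (35, 28, 28, 35, 28) vary with month length.
This is the last Saturday of each month.
Last Saturday of February 2030: 2030-02-23.
March 2030 ends with Saturday 2030-03-30.
Last Saturday of April 2030: 2030-04-27.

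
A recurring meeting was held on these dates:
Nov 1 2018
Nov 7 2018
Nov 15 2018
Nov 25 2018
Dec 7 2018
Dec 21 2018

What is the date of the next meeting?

Intervals are 6, 8, 10, 12, 14 days — an arithmetic progression with common difference 2.
Next gap: 16 days. Dec 21 2018 + 16 days = Jan 6 2019.

Jan 6 2019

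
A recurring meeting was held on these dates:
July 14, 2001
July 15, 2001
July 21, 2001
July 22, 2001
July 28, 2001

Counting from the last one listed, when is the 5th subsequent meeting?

Every event lands on a Saturday or Sunday (gaps cycle 1, 6, 1, 6).
So the schedule is: every Saturday and Sunday.
The following Sunday is July 29, 2001.
Next Saturday: August 4, 2001.
Next Sunday: August 5, 2001.
The following Saturday is August 11, 2001.
The following Sunday is August 12, 2001.

August 12, 2001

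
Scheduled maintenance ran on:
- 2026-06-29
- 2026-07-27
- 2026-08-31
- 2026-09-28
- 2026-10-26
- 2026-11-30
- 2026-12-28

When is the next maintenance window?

These are Mondays with 28, 35, 28, 28, 35, 28-day gaps.
Each is the final Monday of its month — 2026-06-29 is past the 28th, so '4th Monday' doesn't fit.
Last Monday of January 2027: 2027-01-25.

2027-01-25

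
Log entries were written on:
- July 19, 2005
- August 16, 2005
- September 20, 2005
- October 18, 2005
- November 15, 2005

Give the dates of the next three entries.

December 20, 2005; January 17, 2006; February 21, 2006

Gaps: 28, 35, 28, 28 days — a mix of 28 and 35. Every date is a Tuesday.
Each is the 3rd Tuesday of its month.
3rd Tuesday of December 2005: December 20, 2005.
January 2006 — 3rd Tuesday is January 17, 2006.
February 2006 — 3rd Tuesday is February 21, 2006.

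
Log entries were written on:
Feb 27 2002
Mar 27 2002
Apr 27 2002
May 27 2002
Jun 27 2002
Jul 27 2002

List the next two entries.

Aug 27 2002, Sep 27 2002

The day-of-month is always 27 (28, 31, 30, 31, 30 days between events).
So this recurs on the 27th of each month.
August 2002: Aug 27 2002.
Next: September 2002 → Sep 27 2002.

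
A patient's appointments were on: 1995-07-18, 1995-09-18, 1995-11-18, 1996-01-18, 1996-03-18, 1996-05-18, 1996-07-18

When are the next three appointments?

Gaps: 62, 61, 61, 60, 61, 61 days — not constant. Every event is on the 18th of the month.
Pattern: the 18th of every 2 months.
Next: September 1996 → 1996-09-18.
Next: November 1996 → 1996-11-18.
Next: January 1997 → 1997-01-18.

1996-09-18, 1996-11-18, 1997-01-18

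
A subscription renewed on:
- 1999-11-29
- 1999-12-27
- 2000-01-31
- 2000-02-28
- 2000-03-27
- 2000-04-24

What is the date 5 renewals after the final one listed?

These are Mondays with 28, 35, 28, 28, 28-day gaps.
Each is the final Monday of its month — 1999-11-29 is past the 28th, so '4th Monday' doesn't fit.
Last Monday of May 2000: 2000-05-29.
Last Monday of June 2000: 2000-06-26.
July 2000 ends with Monday 2000-07-31.
Last Monday of August 2000: 2000-08-28.
Last Monday of September 2000: 2000-09-25.

2000-09-25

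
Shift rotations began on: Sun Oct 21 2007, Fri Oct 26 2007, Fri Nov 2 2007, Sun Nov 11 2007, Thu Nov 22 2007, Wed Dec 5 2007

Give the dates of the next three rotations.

The spacing grows by 2 each time: 5, 7, 9, 11, 13 days.
Next gap: 15 days. Wed Dec 5 2007 + 15 days = Thu Dec 20 2007.
Next gap: 17 days. Thu Dec 20 2007 + 17 days = Sun Jan 6 2008.
Next gap: 19 days. Sun Jan 6 2008 + 19 days = Fri Jan 25 2008.

Thu Dec 20 2007, Sun Jan 6 2008, Fri Jan 25 2008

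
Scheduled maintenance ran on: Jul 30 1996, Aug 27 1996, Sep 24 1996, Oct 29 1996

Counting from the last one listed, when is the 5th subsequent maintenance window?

Every date is a Tuesday; gaps 28, 28, 35 days.
Each is the last Tuesday of its month (at least one falls on the 29th or later, ruling out '4th Tuesday').
November 1996 ends with Tuesday Nov 26 1996.
Last Tuesday of December 1996: Dec 31 1996.
Last Tuesday of January 1997: Jan 28 1997.
Last Tuesday of February 1997: Feb 25 1997.
March 1997 ends with Tuesday Mar 25 1997.

Mar 25 1997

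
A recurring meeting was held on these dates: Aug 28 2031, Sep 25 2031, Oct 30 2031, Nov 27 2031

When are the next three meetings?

All Thursdays; the gaps (28, 35, 28) vary with month length.
This is the last Thursday of each month.
Last Thursday of December 2031: Dec 25 2031.
January 2032 ends with Thursday Jan 29 2032.
Last Thursday of February 2032: Feb 26 2032.

Dec 25 2031, Jan 29 2032, Feb 26 2032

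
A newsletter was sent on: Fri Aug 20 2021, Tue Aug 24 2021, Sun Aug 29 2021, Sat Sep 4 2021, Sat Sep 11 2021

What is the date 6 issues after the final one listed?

Intervals are 4, 5, 6, 7 days — an arithmetic progression with common difference 1.
Next gap: 8 days. Sat Sep 11 2021 + 8 days = Sun Sep 19 2021.
Next gap: 9 days. Sun Sep 19 2021 + 9 days = Tue Sep 28 2021.
Next gap: 10 days. Tue Sep 28 2021 + 10 days = Fri Oct 8 2021.
Next gap: 11 days. Fri Oct 8 2021 + 11 days = Tue Oct 19 2021.
Next gap: 12 days. Tue Oct 19 2021 + 12 days = Sun Oct 31 2021.
Next gap: 13 days. Sun Oct 31 2021 + 13 days = Sat Nov 13 2021.

Sat Nov 13 2021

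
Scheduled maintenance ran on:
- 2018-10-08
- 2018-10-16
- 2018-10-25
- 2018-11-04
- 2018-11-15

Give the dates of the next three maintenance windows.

Gaps: 8, 9, 10, 11 days — each gap is 1 larger than the previous one.
Next gap: 12 days. 2018-11-15 + 12 days = 2018-11-27.
Next gap: 13 days. 2018-11-27 + 13 days = 2018-12-10.
Next gap: 14 days. 2018-12-10 + 14 days = 2018-12-24.

2018-11-27, 2018-12-10, 2018-12-24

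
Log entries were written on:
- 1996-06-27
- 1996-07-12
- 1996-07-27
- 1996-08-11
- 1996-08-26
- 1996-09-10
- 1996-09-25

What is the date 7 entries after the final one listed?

Every event comes 15 days after the last (15, 15, 15, 15, 15, 15).
1996-09-25 + 15 days = 1996-10-10.
1996-10-10 + 15 days = 1996-10-25.
1996-10-25 + 15 days = 1996-11-09.
1996-11-09 + 15 days = 1996-11-24.
1996-11-24 + 15 days = 1996-12-09.
1996-12-09 + 15 days = 1996-12-24.
1996-12-24 + 15 days = 1997-01-08.

1997-01-08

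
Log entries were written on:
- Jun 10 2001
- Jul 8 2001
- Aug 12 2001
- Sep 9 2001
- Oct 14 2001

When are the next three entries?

Nov 11 2001, Dec 9 2001, Jan 13 2002

These are Sundays at 28- or 35-day spacing (28, 35, 28, 35).
The pattern: 2nd Sunday of the month.
November 2001 — 2nd Sunday is Nov 11 2001.
2nd Sunday of December 2001: Dec 9 2001.
2nd Sunday of January 2002: Jan 13 2002.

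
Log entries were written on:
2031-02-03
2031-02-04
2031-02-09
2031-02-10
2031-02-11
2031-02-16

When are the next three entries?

The gap pattern 1, 5, 1, 1, 5 repeats every 3 events.
These are the Mondays, Tuesdays and Sundays of each week.
Next Monday: 2031-02-17.
The following Tuesday is 2031-02-18.
Next Sunday: 2031-02-23.

2031-02-17, 2031-02-18, 2031-02-23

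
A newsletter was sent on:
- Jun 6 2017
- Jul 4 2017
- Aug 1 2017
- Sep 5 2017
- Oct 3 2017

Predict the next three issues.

All dates are Tuesdays, 28, 28, 35, 28 days apart.
Specifically, the 1st Tuesday of each month.
1st Tuesday of November 2017: Nov 7 2017.
December 2017 — 1st Tuesday is Dec 5 2017.
1st Tuesday of January 2018: Jan 2 2018.

Nov 7 2017, Dec 5 2017, Jan 2 2018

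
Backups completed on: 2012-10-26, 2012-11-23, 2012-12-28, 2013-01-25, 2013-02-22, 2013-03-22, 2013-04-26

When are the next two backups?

2013-05-24, 2013-06-28

These are Fridays at 28- or 35-day spacing (28, 35, 28, 28, 28, 35).
The pattern: 4th Friday of the month.
4th Friday of May 2013: 2013-05-24.
June 2013 — 4th Friday is 2013-06-28.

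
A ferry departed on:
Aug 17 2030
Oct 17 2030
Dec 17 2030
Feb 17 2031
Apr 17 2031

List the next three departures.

Gaps: 61, 61, 62, 59 days — not constant. Every event is on the 17th of the month.
Pattern: the 17th of every 2 months.
June 2031: Jun 17 2031.
August 2031: Aug 17 2031.
October 2031: Oct 17 2031.

Jun 17 2031, Aug 17 2031, Oct 17 2031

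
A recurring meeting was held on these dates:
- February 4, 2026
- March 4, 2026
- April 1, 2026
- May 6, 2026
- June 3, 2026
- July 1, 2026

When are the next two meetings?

August 5, 2026; September 2, 2026

All dates are Wednesdays, 28, 28, 35, 28, 28 days apart.
Specifically, the 1st Wednesday of each month.
August 2026 — 1st Wednesday is August 5, 2026.
September 2026 — 1st Wednesday is September 2, 2026.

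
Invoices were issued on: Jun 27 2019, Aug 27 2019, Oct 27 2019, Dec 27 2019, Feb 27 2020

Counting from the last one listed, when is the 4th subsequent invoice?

Oct 27 2020

Each date is the 27th; the gaps (61, 61, 61, 62) track the month lengths.
The rule is the 27th of every 2 months.
April 2020: Apr 27 2020.
June 2020: Jun 27 2020.
Next: August 2020 → Aug 27 2020.
October 2020: Oct 27 2020.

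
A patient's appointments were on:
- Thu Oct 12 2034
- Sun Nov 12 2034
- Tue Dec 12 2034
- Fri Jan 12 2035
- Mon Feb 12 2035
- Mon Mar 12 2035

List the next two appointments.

The day-of-month is always 12 (31, 30, 31, 31, 28 days between events).
So this recurs on the 12th of each month.
Next: April 2035 → Thu Apr 12 2035.
Next: May 2035 → Sat May 12 2035.

Thu Apr 12 2035, Sat May 12 2035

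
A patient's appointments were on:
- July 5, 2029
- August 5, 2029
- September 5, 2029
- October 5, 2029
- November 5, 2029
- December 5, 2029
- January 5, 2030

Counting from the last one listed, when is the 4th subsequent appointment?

May 5, 2030

Gaps: 31, 31, 30, 31, 30, 31 days — not constant. Every event is on the 5th of the month.
Pattern: the 5th of each month.
Next: February 2030 → February 5, 2030.
Next: March 2030 → March 5, 2030.
April 2030: April 5, 2030.
May 2030: May 5, 2030.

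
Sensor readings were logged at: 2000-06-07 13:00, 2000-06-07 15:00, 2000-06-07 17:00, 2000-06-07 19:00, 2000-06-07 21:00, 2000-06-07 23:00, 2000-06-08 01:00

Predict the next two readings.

Spacing: 2, 2, 2, 2, 2, 2 h — constant 2 h.
2000-06-08 01:00 + 2 h = 2000-06-08 03:00.
2000-06-08 03:00 + 2 h = 2000-06-08 05:00.

2000-06-08 03:00, 2000-06-08 05:00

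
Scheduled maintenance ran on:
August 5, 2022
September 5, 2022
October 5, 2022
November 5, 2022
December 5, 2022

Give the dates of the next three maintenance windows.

Gaps: 31, 30, 31, 30 days — not constant. Every event is on the 5th of the month.
Pattern: the 5th of each month.
Next: January 2023 → January 5, 2023.
February 2023: February 5, 2023.
Next: March 2023 → March 5, 2023.

January 5, 2023; February 5, 2023; March 5, 2023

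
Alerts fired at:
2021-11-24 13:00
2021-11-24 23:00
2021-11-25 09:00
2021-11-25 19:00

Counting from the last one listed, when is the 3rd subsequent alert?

2021-11-27 01:00

Gaps: 10, 10, 10 hours — each event is 10 hours after the previous one.
2021-11-25 19:00 + 10 h = 2021-11-26 05:00.
2021-11-26 05:00 + 10 h = 2021-11-26 15:00.
2021-11-26 15:00 + 10 h = 2021-11-27 01:00.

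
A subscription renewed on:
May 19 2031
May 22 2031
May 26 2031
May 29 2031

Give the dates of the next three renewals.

The gap pattern 3, 4, 3 repeats every 2 events.
These are the Mondays and Thursdays of each week.
Next Monday: Jun 2 2031.
The following Thursday is Jun 5 2031.
The following Monday is Jun 9 2031.

Jun 2 2031, Jun 5 2031, Jun 9 2031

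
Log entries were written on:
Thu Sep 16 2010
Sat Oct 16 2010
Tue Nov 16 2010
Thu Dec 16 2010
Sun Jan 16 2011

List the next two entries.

Gaps: 30, 31, 30, 31 days — not constant. Every event is on the 16th of the month.
Pattern: the 16th of each month.
February 2011: Wed Feb 16 2011.
March 2011: Wed Mar 16 2011.

Wed Feb 16 2011, Wed Mar 16 2011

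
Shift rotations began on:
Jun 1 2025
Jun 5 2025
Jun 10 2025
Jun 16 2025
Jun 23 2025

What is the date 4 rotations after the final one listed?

Jul 31 2025

Gaps: 4, 5, 6, 7 days — each gap is 1 larger than the previous one.
Next gap: 8 days. Jun 23 2025 + 8 days = Jul 1 2025.
Next gap: 9 days. Jul 1 2025 + 9 days = Jul 10 2025.
Next gap: 10 days. Jul 10 2025 + 10 days = Jul 20 2025.
Next gap: 11 days. Jul 20 2025 + 11 days = Jul 31 2025.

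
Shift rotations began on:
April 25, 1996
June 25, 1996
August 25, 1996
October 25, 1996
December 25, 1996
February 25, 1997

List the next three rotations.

April 25, 1997; June 25, 1997; August 25, 1997

Gaps: 61, 61, 61, 61, 62 days — not constant. Every event is on the 25th of the month.
Pattern: the 25th of every 2 months.
April 1997: April 25, 1997.
June 1997: June 25, 1997.
Next: August 1997 → August 25, 1997.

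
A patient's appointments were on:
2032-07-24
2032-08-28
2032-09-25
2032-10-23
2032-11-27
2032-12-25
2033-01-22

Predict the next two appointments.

These are Saturdays at 28- or 35-day spacing (35, 28, 28, 35, 28, 28).
The pattern: 4th Saturday of the month.
February 2033 — 4th Saturday is 2033-02-26.
March 2033 — 4th Saturday is 2033-03-26.

2033-02-26, 2033-03-26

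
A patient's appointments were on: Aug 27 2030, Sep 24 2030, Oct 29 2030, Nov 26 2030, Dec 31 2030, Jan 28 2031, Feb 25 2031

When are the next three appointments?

Mar 25 2031, Apr 29 2031, May 27 2031

These are Tuesdays with 28, 35, 28, 35, 28, 28-day gaps.
Each is the final Tuesday of its month — Oct 29 2030 is past the 28th, so '4th Tuesday' doesn't fit.
March 2031 ends with Tuesday Mar 25 2031.
Last Tuesday of April 2031: Apr 29 2031.
May 2031 ends with Tuesday May 27 2031.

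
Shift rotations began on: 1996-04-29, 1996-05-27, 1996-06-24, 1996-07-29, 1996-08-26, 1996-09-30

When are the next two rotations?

1996-10-28, 1996-11-25

These are Mondays with 28, 28, 35, 28, 35-day gaps.
Each is the final Monday of its month — 1996-04-29 is past the 28th, so '4th Monday' doesn't fit.
October 1996 ends with Monday 1996-10-28.
November 1996 ends with Monday 1996-11-25.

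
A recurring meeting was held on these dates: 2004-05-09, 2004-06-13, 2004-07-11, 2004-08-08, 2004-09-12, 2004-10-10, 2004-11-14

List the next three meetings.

All dates are Sundays, 35, 28, 28, 35, 28, 35 days apart.
Specifically, the 2nd Sunday of each month.
2nd Sunday of December 2004: 2004-12-12.
2nd Sunday of January 2005: 2005-01-09.
2nd Sunday of February 2005: 2005-02-13.

2004-12-12, 2005-01-09, 2005-02-13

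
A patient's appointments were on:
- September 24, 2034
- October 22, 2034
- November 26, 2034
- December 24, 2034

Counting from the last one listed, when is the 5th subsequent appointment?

All dates are Sundays, 28, 35, 28 days apart.
Specifically, the 4th Sunday of each month.
4th Sunday of January 2035: January 28, 2035.
February 2035 — 4th Sunday is February 25, 2035.
4th Sunday of March 2035: March 25, 2035.
April 2035 — 4th Sunday is April 22, 2035.
4th Sunday of May 2035: May 27, 2035.

May 27, 2035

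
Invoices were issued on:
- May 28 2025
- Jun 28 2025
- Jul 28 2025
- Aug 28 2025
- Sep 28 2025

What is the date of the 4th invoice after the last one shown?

Jan 28 2026

The day-of-month is always 28 (31, 30, 31, 31 days between events).
So this recurs on the 28th of each month.
October 2025: Oct 28 2025.
November 2025: Nov 28 2025.
December 2025: Dec 28 2025.
Next: January 2026 → Jan 28 2026.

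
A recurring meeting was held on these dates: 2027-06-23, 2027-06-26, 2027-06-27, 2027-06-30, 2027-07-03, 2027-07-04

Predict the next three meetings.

2027-07-07, 2027-07-10, 2027-07-11

Gaps: 3, 1, 3, 3, 1 days — not constant, but cyclic with period 3.
The events fall on every Wednesday, Saturday and Sunday.
The following Wednesday is 2027-07-07.
The following Saturday is 2027-07-10.
The following Sunday is 2027-07-11.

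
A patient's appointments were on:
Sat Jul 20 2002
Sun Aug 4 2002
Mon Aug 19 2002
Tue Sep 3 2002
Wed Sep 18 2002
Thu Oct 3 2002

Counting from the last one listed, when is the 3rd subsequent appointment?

The spacing is 15, 15, 15, 15, 15 days — always 15 days.
Thu Oct 3 2002 + 15 days = Fri Oct 18 2002.
Fri Oct 18 2002 + 15 days = Sat Nov 2 2002.
Sat Nov 2 2002 + 15 days = Sun Nov 17 2002.

Sun Nov 17 2002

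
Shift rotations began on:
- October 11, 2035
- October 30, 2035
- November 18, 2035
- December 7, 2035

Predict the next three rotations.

The spacing is 19, 19, 19 days — always 19 days.
December 7, 2035 + 19 days = December 26, 2035.
December 26, 2035 + 19 days = January 14, 2036.
January 14, 2036 + 19 days = February 2, 2036.

December 26, 2035; January 14, 2036; February 2, 2036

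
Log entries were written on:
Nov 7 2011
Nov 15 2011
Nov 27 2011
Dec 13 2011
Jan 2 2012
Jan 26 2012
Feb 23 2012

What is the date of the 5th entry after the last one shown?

Sep 10 2012

Intervals are 8, 12, 16, 20, 24, 28 days — an arithmetic progression with common difference 4.
Next gap: 32 days. Feb 23 2012 + 32 days = Mar 26 2012.
Next gap: 36 days. Mar 26 2012 + 36 days = May 1 2012.
Next gap: 40 days. May 1 2012 + 40 days = Jun 10 2012.
Next gap: 44 days. Jun 10 2012 + 44 days = Jul 24 2012.
Next gap: 48 days. Jul 24 2012 + 48 days = Sep 10 2012.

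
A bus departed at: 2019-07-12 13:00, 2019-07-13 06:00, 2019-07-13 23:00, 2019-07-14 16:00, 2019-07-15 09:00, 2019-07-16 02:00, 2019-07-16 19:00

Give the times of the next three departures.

The interval is a steady 17 hours (17, 17, 17, 17, 17, 17).
2019-07-16 19:00 + 17 h = 2019-07-17 12:00.
2019-07-17 12:00 + 17 h = 2019-07-18 05:00.
2019-07-18 05:00 + 17 h = 2019-07-18 22:00.

2019-07-17 12:00, 2019-07-18 05:00, 2019-07-18 22:00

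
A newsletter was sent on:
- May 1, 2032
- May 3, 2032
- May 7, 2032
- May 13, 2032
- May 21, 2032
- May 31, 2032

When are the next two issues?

Intervals are 2, 4, 6, 8, 10 days — an arithmetic progression with common difference 2.
Next gap: 12 days. May 31, 2032 + 12 days = June 12, 2032.
Next gap: 14 days. June 12, 2032 + 14 days = June 26, 2032.

June 12, 2032; June 26, 2032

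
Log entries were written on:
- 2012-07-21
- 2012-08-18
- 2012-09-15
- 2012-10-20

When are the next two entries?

2012-11-17, 2012-12-15

All dates are Saturdays, 28, 28, 35 days apart.
Specifically, the 3rd Saturday of each month.
3rd Saturday of November 2012: 2012-11-17.
3rd Saturday of December 2012: 2012-12-15.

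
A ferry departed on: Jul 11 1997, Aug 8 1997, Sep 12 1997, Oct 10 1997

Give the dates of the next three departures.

Gaps: 28, 35, 28 days — a mix of 28 and 35. Every date is a Friday.
Each is the 2nd Friday of its month.
2nd Friday of November 1997: Nov 14 1997.
December 1997 — 2nd Friday is Dec 12 1997.
2nd Friday of January 1998: Jan 9 1998.

Nov 14 1997, Dec 12 1997, Jan 9 1998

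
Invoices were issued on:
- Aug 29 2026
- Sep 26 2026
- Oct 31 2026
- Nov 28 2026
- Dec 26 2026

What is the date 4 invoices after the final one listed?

These are Saturdays with 28, 35, 28, 28-day gaps.
Each is the final Saturday of its month — Aug 29 2026 is past the 28th, so '4th Saturday' doesn't fit.
Last Saturday of January 2027: Jan 30 2027.
February 2027 ends with Saturday Feb 27 2027.
March 2027 ends with Saturday Mar 27 2027.
Last Saturday of April 2027: Apr 24 2027.

Apr 24 2027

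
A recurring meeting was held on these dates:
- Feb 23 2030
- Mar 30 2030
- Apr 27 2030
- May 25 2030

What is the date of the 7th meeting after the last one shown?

Every date is a Saturday; gaps 35, 28, 28 days.
Each is the last Saturday of its month (at least one falls on the 29th or later, ruling out '4th Saturday').
June 2030 ends with Saturday Jun 29 2030.
Last Saturday of July 2030: Jul 27 2030.
Last Saturday of August 2030: Aug 31 2030.
September 2030 ends with Saturday Sep 28 2030.
Last Saturday of October 2030: Oct 26 2030.
November 2030 ends with Saturday Nov 30 2030.
December 2030 ends with Saturday Dec 28 2030.

Dec 28 2030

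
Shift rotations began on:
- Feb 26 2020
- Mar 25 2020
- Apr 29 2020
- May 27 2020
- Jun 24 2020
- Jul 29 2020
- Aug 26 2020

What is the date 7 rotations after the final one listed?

All Wednesdays; the gaps (28, 35, 28, 28, 35, 28) vary with month length.
This is the last Wednesday of each month.
Last Wednesday of September 2020: Sep 30 2020.
October 2020 ends with Wednesday Oct 28 2020.
November 2020 ends with Wednesday Nov 25 2020.
Last Wednesday of December 2020: Dec 30 2020.
January 2021 ends with Wednesday Jan 27 2021.
February 2021 ends with Wednesday Feb 24 2021.
March 2021 ends with Wednesday Mar 31 2021.

Mar 31 2021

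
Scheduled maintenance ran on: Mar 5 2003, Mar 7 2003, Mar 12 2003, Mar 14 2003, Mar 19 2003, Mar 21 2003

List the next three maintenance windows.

Gaps: 2, 5, 2, 5, 2 days — not constant, but cyclic with period 2.
The events fall on every Wednesday and Friday.
The following Wednesday is Mar 26 2003.
Next Friday: Mar 28 2003.
The following Wednesday is Apr 2 2003.

Mar 26 2003, Mar 28 2003, Apr 2 2003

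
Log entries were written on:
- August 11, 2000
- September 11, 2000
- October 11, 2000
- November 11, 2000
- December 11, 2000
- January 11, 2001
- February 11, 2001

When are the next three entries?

Gaps: 31, 30, 31, 30, 31, 31 days — not constant. Every event is on the 11th of the month.
Pattern: the 11th of each month.
March 2001: March 11, 2001.
April 2001: April 11, 2001.
May 2001: May 11, 2001.

March 11, 2001; April 11, 2001; May 11, 2001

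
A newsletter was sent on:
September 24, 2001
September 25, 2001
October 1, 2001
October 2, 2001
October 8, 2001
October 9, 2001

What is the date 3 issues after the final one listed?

October 22, 2001

Every event lands on a Monday or Tuesday (gaps cycle 1, 6, 1, 6, 1).
So the schedule is: every Monday and Tuesday.
Next Monday: October 15, 2001.
The following Tuesday is October 16, 2001.
The following Monday is October 22, 2001.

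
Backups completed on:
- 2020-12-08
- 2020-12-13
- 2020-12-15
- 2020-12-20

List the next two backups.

2020-12-22, 2020-12-27

Gaps: 5, 2, 5 days — not constant, but cyclic with period 2.
The events fall on every Tuesday and Sunday.
Next Tuesday: 2020-12-22.
Next Sunday: 2020-12-27.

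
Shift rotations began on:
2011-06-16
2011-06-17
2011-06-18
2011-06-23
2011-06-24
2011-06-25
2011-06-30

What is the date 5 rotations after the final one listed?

Every event lands on a Thursday or Friday or Saturday (gaps cycle 1, 1, 5, 1, 1, 5).
So the schedule is: every Thursday, Friday and Saturday.
Next Friday: 2011-07-01.
Next Saturday: 2011-07-02.
Next Thursday: 2011-07-07.
The following Friday is 2011-07-08.
Next Saturday: 2011-07-09.

2011-07-09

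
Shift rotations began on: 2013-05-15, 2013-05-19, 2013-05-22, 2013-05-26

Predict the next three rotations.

The gap pattern 4, 3, 4 repeats every 2 events.
These are the Wednesdays and Sundays of each week.
The following Wednesday is 2013-05-29.
Next Sunday: 2013-06-02.
Next Wednesday: 2013-06-05.

2013-05-29, 2013-06-02, 2013-06-05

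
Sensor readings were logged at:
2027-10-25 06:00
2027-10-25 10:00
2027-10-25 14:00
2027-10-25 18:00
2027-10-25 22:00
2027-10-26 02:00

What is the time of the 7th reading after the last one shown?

2027-10-27 06:00

Gaps: 4, 4, 4, 4, 4 hours — each event is 4 hours after the previous one.
2027-10-26 02:00 + 4 h = 2027-10-26 06:00.
2027-10-26 06:00 + 4 h = 2027-10-26 10:00.
2027-10-26 10:00 + 4 h = 2027-10-26 14:00.
2027-10-26 14:00 + 4 h = 2027-10-26 18:00.
2027-10-26 18:00 + 4 h = 2027-10-26 22:00.
2027-10-26 22:00 + 4 h = 2027-10-27 02:00.
2027-10-27 02:00 + 4 h = 2027-10-27 06:00.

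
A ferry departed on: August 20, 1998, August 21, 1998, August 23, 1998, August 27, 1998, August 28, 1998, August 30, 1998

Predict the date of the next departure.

September 3, 1998

Gaps: 1, 2, 4, 1, 2 days — not constant, but cyclic with period 3.
The events fall on every Thursday, Friday and Sunday.
Next Thursday: September 3, 1998.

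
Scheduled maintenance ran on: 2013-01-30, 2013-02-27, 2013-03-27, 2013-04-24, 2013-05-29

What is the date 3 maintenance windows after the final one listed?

These are Wednesdays with 28, 28, 28, 35-day gaps.
Each is the final Wednesday of its month — 2013-01-30 is past the 28th, so '4th Wednesday' doesn't fit.
June 2013 ends with Wednesday 2013-06-26.
Last Wednesday of July 2013: 2013-07-31.
August 2013 ends with Wednesday 2013-08-28.

2013-08-28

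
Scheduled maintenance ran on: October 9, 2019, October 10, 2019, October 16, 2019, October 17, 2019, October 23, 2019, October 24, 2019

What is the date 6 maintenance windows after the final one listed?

November 14, 2019

Gaps: 1, 6, 1, 6, 1 days — not constant, but cyclic with period 2.
The events fall on every Wednesday and Thursday.
The following Wednesday is October 30, 2019.
Next Thursday: October 31, 2019.
Next Wednesday: November 6, 2019.
Next Thursday: November 7, 2019.
Next Wednesday: November 13, 2019.
Next Thursday: November 14, 2019.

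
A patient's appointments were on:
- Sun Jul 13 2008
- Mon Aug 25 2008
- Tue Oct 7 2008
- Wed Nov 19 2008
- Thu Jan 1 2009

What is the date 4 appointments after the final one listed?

Gaps between consecutive events: 43, 43, 43, 43 days — a constant 43-day interval.
Thu Jan 1 2009 + 43 days = Fri Feb 13 2009.
Fri Feb 13 2009 + 43 days = Sat Mar 28 2009.
Sat Mar 28 2009 + 43 days = Sun May 10 2009.
Sun May 10 2009 + 43 days = Mon Jun 22 2009.

Mon Jun 22 2009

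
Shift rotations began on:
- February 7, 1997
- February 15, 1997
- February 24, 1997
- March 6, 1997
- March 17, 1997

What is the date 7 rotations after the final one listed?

June 30, 1997

The spacing grows by 1 each time: 8, 9, 10, 11 days.
Next gap: 12 days. March 17, 1997 + 12 days = March 29, 1997.
Next gap: 13 days. March 29, 1997 + 13 days = April 11, 1997.
Next gap: 14 days. April 11, 1997 + 14 days = April 25, 1997.
Next gap: 15 days. April 25, 1997 + 15 days = May 10, 1997.
Next gap: 16 days. May 10, 1997 + 16 days = May 26, 1997.
Next gap: 17 days. May 26, 1997 + 17 days = June 12, 1997.
Next gap: 18 days. June 12, 1997 + 18 days = June 30, 1997.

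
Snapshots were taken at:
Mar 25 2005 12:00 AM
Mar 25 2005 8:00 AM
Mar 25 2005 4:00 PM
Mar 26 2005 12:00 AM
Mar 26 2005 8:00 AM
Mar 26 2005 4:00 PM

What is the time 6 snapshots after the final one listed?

Mar 28 2005 4:00 PM

The interval is a steady 8 hours (8, 8, 8, 8, 8).
Mar 26 2005 4:00 PM + 8 h = Mar 27 2005 12:00 AM.
Mar 27 2005 12:00 AM + 8 h = Mar 27 2005 8:00 AM.
Mar 27 2005 8:00 AM + 8 h = Mar 27 2005 4:00 PM.
Mar 27 2005 4:00 PM + 8 h = Mar 28 2005 12:00 AM.
Mar 28 2005 12:00 AM + 8 h = Mar 28 2005 8:00 AM.
Mar 28 2005 8:00 AM + 8 h = Mar 28 2005 4:00 PM.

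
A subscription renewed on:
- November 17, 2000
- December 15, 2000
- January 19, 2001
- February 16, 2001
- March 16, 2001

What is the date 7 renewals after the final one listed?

Gaps: 28, 35, 28, 28 days — a mix of 28 and 35. Every date is a Friday.
Each is the 3rd Friday of its month.
3rd Friday of April 2001: April 20, 2001.
May 2001 — 3rd Friday is May 18, 2001.
June 2001 — 3rd Friday is June 15, 2001.
July 2001 — 3rd Friday is July 20, 2001.
August 2001 — 3rd Friday is August 17, 2001.
3rd Friday of September 2001: September 21, 2001.
October 2001 — 3rd Friday is October 19, 2001.

October 19, 2001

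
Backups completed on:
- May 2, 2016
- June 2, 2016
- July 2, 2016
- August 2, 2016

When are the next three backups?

The day-of-month is always 2 (31, 30, 31 days between events).
So this recurs on the 2nd of each month.
Next: September 2016 → September 2, 2016.
Next: October 2016 → October 2, 2016.
Next: November 2016 → November 2, 2016.

September 2, 2016; October 2, 2016; November 2, 2016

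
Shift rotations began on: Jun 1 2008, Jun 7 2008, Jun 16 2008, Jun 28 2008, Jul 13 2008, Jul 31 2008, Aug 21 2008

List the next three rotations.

Sep 14 2008, Oct 11 2008, Nov 10 2008

Intervals are 6, 9, 12, 15, 18, 21 days — an arithmetic progression with common difference 3.
Next gap: 24 days. Aug 21 2008 + 24 days = Sep 14 2008.
Next gap: 27 days. Sep 14 2008 + 27 days = Oct 11 2008.
Next gap: 30 days. Oct 11 2008 + 30 days = Nov 10 2008.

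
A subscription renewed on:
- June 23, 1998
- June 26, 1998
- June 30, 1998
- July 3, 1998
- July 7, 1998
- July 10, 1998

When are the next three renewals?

The gap pattern 3, 4, 3, 4, 3 repeats every 2 events.
These are the Tuesdays and Fridays of each week.
Next Tuesday: July 14, 1998.
Next Friday: July 17, 1998.
The following Tuesday is July 21, 1998.

July 14, 1998; July 17, 1998; July 21, 1998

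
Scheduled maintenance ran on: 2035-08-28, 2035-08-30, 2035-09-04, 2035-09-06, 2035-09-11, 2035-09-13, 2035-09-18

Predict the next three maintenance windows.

2035-09-20, 2035-09-25, 2035-09-27

The gap pattern 2, 5, 2, 5, 2, 5 repeats every 2 events.
These are the Tuesdays and Thursdays of each week.
The following Thursday is 2035-09-20.
Next Tuesday: 2035-09-25.
Next Thursday: 2035-09-27.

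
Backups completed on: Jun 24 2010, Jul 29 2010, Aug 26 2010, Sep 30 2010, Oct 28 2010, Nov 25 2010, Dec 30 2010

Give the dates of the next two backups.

All Thursdays; the gaps (35, 28, 35, 28, 28, 35) vary with month length.
This is the last Thursday of each month.
January 2011 ends with Thursday Jan 27 2011.
February 2011 ends with Thursday Feb 24 2011.

Jan 27 2011, Feb 24 2011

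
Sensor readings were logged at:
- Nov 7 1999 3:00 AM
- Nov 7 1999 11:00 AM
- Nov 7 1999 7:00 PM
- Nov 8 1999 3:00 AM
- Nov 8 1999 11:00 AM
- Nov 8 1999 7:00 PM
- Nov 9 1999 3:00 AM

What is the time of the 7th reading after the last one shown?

The interval is a steady 8 hours (8, 8, 8, 8, 8, 8).
Nov 9 1999 3:00 AM + 8 h = Nov 9 1999 11:00 AM.
Nov 9 1999 11:00 AM + 8 h = Nov 9 1999 7:00 PM.
Nov 9 1999 7:00 PM + 8 h = Nov 10 1999 3:00 AM.
Nov 10 1999 3:00 AM + 8 h = Nov 10 1999 11:00 AM.
Nov 10 1999 11:00 AM + 8 h = Nov 10 1999 7:00 PM.
Nov 10 1999 7:00 PM + 8 h = Nov 11 1999 3:00 AM.
Nov 11 1999 3:00 AM + 8 h = Nov 11 1999 11:00 AM.

Nov 11 1999 11:00 AM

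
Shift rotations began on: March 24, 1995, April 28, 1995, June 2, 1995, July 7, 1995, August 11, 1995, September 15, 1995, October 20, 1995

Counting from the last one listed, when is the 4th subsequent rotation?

The spacing is 35, 35, 35, 35, 35, 35 days — always 35 days.
October 20, 1995 + 35 days = November 24, 1995.
November 24, 1995 + 35 days = December 29, 1995.
December 29, 1995 + 35 days = February 2, 1996.
February 2, 1996 + 35 days = March 8, 1996.

March 8, 1996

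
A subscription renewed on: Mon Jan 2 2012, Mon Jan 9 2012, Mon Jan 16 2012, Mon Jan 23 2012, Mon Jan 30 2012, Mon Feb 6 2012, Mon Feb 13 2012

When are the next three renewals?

Mon Feb 20 2012, Mon Feb 27 2012, Mon Mar 5 2012

Every event comes 7 days after the last (7, 7, 7, 7, 7, 7).
Mon Feb 13 2012 + 7 days = Mon Feb 20 2012.
Mon Feb 20 2012 + 7 days = Mon Feb 27 2012.
Mon Feb 27 2012 + 7 days = Mon Mar 5 2012.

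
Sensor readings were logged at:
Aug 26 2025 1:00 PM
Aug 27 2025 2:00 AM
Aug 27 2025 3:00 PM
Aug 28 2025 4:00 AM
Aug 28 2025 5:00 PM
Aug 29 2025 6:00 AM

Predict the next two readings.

The interval is a steady 13 hours (13, 13, 13, 13, 13).
Aug 29 2025 6:00 AM + 13 h = Aug 29 2025 7:00 PM.
Aug 29 2025 7:00 PM + 13 h = Aug 30 2025 8:00 AM.

Aug 29 2025 7:00 PM, Aug 30 2025 8:00 AM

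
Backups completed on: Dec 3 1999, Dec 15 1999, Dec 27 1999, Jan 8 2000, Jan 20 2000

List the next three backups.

Feb 1 2000, Feb 13 2000, Feb 25 2000

Gaps between consecutive events: 12, 12, 12, 12 days — a constant 12-day interval.
Jan 20 2000 + 12 days = Feb 1 2000.
Feb 1 2000 + 12 days = Feb 13 2000.
Feb 13 2000 + 12 days = Feb 25 2000.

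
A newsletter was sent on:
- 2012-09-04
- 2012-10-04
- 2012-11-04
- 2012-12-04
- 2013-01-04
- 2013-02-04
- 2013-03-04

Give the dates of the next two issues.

2013-04-04, 2013-05-04

Gaps: 30, 31, 30, 31, 31, 28 days — not constant. Every event is on the 4th of the month.
Pattern: the 4th of each month.
Next: April 2013 → 2013-04-04.
Next: May 2013 → 2013-05-04.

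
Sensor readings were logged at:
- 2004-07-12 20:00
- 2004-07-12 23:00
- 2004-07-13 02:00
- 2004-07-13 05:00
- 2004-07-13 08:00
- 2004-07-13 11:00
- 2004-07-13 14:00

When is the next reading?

2004-07-13 17:00

Spacing: 3, 3, 3, 3, 3, 3 h — constant 3 h.
2004-07-13 14:00 + 3 h = 2004-07-13 17:00.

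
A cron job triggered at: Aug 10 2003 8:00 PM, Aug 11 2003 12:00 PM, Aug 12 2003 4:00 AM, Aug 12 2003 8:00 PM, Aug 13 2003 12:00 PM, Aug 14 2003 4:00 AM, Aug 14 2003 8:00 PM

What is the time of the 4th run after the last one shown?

Aug 17 2003 12:00 PM

The interval is a steady 16 hours (16, 16, 16, 16, 16, 16).
Aug 14 2003 8:00 PM + 16 h = Aug 15 2003 12:00 PM.
Aug 15 2003 12:00 PM + 16 h = Aug 16 2003 4:00 AM.
Aug 16 2003 4:00 AM + 16 h = Aug 16 2003 8:00 PM.
Aug 16 2003 8:00 PM + 16 h = Aug 17 2003 12:00 PM.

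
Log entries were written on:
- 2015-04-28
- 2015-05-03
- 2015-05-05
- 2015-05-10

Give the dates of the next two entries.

2015-05-12, 2015-05-17

The gap pattern 5, 2, 5 repeats every 2 events.
These are the Tuesdays and Sundays of each week.
Next Tuesday: 2015-05-12.
The following Sunday is 2015-05-17.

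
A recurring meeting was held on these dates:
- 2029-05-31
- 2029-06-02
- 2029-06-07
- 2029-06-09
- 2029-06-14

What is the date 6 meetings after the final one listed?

2029-07-05

Gaps: 2, 5, 2, 5 days — not constant, but cyclic with period 2.
The events fall on every Thursday and Saturday.
The following Saturday is 2029-06-16.
The following Thursday is 2029-06-21.
Next Saturday: 2029-06-23.
Next Thursday: 2029-06-28.
Next Saturday: 2029-06-30.
The following Thursday is 2029-07-05.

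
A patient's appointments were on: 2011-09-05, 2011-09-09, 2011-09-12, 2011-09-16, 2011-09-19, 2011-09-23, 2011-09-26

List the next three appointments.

2011-09-30, 2011-10-03, 2011-10-07

Gaps: 4, 3, 4, 3, 4, 3 days — not constant, but cyclic with period 2.
The events fall on every Monday and Friday.
The following Friday is 2011-09-30.
Next Monday: 2011-10-03.
The following Friday is 2011-10-07.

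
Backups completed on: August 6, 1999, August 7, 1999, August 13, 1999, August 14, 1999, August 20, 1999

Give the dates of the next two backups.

August 21, 1999; August 27, 1999

Every event lands on a Friday or Saturday (gaps cycle 1, 6, 1, 6).
So the schedule is: every Friday and Saturday.
The following Saturday is August 21, 1999.
Next Friday: August 27, 1999.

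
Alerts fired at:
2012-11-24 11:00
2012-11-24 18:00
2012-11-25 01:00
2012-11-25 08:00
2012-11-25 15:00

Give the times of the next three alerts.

2012-11-25 22:00, 2012-11-26 05:00, 2012-11-26 12:00

Gaps: 7, 7, 7, 7 hours — each event is 7 hours after the previous one.
2012-11-25 15:00 + 7 h = 2012-11-25 22:00.
2012-11-25 22:00 + 7 h = 2012-11-26 05:00.
2012-11-26 05:00 + 7 h = 2012-11-26 12:00.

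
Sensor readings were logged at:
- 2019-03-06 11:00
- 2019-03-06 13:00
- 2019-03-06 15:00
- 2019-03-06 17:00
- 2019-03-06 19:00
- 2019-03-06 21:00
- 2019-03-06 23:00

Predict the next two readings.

The interval is a steady 2 hours (2, 2, 2, 2, 2, 2).
2019-03-06 23:00 + 2 h = 2019-03-07 01:00.
2019-03-07 01:00 + 2 h = 2019-03-07 03:00.

2019-03-07 01:00, 2019-03-07 03:00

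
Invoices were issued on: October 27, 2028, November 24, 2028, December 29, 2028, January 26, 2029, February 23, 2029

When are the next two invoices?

March 30, 2029; April 27, 2029

These are Fridays with 28, 35, 28, 28-day gaps.
Each is the final Friday of its month — December 29, 2028 is past the 28th, so '4th Friday' doesn't fit.
Last Friday of March 2029: March 30, 2029.
April 2029 ends with Friday April 27, 2029.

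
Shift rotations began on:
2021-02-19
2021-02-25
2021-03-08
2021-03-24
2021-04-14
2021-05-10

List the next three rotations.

2021-06-10, 2021-07-16, 2021-08-26

Gaps: 6, 11, 16, 21, 26 days — each gap is 5 larger than the previous one.
Next gap: 31 days. 2021-05-10 + 31 days = 2021-06-10.
Next gap: 36 days. 2021-06-10 + 36 days = 2021-07-16.
Next gap: 41 days. 2021-07-16 + 41 days = 2021-08-26.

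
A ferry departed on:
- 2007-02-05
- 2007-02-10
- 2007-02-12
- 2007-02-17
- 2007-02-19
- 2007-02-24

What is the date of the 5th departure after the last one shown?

2007-03-12

Every event lands on a Monday or Saturday (gaps cycle 5, 2, 5, 2, 5).
So the schedule is: every Monday and Saturday.
The following Monday is 2007-02-26.
The following Saturday is 2007-03-03.
Next Monday: 2007-03-05.
Next Saturday: 2007-03-10.
The following Monday is 2007-03-12.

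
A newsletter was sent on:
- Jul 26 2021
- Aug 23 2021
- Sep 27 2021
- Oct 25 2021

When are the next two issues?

All dates are Mondays, 28, 35, 28 days apart.
Specifically, the 4th Monday of each month.
4th Monday of November 2021: Nov 22 2021.
4th Monday of December 2021: Dec 27 2021.

Nov 22 2021, Dec 27 2021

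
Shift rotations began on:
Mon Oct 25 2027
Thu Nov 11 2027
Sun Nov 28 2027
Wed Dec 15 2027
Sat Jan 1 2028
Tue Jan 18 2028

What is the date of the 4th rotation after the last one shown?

Gaps between consecutive events: 17, 17, 17, 17, 17 days — a constant 17-day interval.
Tue Jan 18 2028 + 17 days = Fri Feb 4 2028.
Fri Feb 4 2028 + 17 days = Mon Feb 21 2028.
Mon Feb 21 2028 + 17 days = Thu Mar 9 2028.
Thu Mar 9 2028 + 17 days = Sun Mar 26 2028.

Sun Mar 26 2028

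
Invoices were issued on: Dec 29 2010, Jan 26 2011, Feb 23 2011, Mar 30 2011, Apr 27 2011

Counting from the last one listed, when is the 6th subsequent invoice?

All Wednesdays; the gaps (28, 28, 35, 28) vary with month length.
This is the last Wednesday of each month.
Last Wednesday of May 2011: May 25 2011.
Last Wednesday of June 2011: Jun 29 2011.
July 2011 ends with Wednesday Jul 27 2011.
August 2011 ends with Wednesday Aug 31 2011.
Last Wednesday of September 2011: Sep 28 2011.
October 2011 ends with Wednesday Oct 26 2011.

Oct 26 2011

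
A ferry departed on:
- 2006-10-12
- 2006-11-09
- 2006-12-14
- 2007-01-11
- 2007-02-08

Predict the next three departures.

2007-03-08, 2007-04-12, 2007-05-10

All dates are Thursdays, 28, 35, 28, 28 days apart.
Specifically, the 2nd Thursday of each month.
March 2007 — 2nd Thursday is 2007-03-08.
April 2007 — 2nd Thursday is 2007-04-12.
May 2007 — 2nd Thursday is 2007-05-10.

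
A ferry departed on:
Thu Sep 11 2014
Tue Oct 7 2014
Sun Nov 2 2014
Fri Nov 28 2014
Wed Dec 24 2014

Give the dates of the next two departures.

Every event comes 26 days after the last (26, 26, 26, 26).
Wed Dec 24 2014 + 26 days = Mon Jan 19 2015.
Mon Jan 19 2015 + 26 days = Sat Feb 14 2015.

Mon Jan 19 2015, Sat Feb 14 2015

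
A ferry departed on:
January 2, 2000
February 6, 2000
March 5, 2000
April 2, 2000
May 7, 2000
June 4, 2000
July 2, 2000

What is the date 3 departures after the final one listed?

October 1, 2000

Gaps: 35, 28, 28, 35, 28, 28 days — a mix of 28 and 35. Every date is a Sunday.
Each is the 1st Sunday of its month.
August 2000 — 1st Sunday is August 6, 2000.
1st Sunday of September 2000: September 3, 2000.
1st Sunday of October 2000: October 1, 2000.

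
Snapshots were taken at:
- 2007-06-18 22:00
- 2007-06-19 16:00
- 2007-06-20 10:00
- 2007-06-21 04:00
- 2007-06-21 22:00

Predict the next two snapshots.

Spacing: 18, 18, 18, 18 h — constant 18 h.
2007-06-21 22:00 + 18 h = 2007-06-22 16:00.
2007-06-22 16:00 + 18 h = 2007-06-23 10:00.

2007-06-22 16:00, 2007-06-23 10:00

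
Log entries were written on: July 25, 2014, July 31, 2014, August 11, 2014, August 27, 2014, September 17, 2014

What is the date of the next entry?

October 13, 2014

Gaps: 6, 11, 16, 21 days — each gap is 5 larger than the previous one.
Next gap: 26 days. September 17, 2014 + 26 days = October 13, 2014.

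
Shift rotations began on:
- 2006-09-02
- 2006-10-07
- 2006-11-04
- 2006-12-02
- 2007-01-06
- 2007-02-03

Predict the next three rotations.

These are Saturdays at 28- or 35-day spacing (35, 28, 28, 35, 28).
The pattern: 1st Saturday of the month.
1st Saturday of March 2007: 2007-03-03.
1st Saturday of April 2007: 2007-04-07.
1st Saturday of May 2007: 2007-05-05.

2007-03-03, 2007-04-07, 2007-05-05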